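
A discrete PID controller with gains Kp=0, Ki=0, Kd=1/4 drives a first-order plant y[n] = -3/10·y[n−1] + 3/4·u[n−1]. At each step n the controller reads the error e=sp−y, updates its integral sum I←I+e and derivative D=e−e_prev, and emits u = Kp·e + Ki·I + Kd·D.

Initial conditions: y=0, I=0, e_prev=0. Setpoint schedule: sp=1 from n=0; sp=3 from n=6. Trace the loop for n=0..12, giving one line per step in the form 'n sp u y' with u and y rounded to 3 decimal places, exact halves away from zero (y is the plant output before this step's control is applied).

0 1 0.250 0.000
1 1 -0.047 0.188
2 1 0.070 -0.091
3 1 -0.043 0.080
4 1 0.034 -0.056
5 1 -0.025 0.042
6 3 0.518 -0.031
7 3 -0.107 0.398
8 3 0.149 -0.200
9 3 -0.093 0.172
10 3 0.073 -0.121
11 3 -0.053 0.091
12 3 0.040 -0.067

(exact arithmetic carried between steps; '≈' marks a value shown rounded to 6 d.p. or computed from one; I and e_prev carry over from the previous line; the table rounds u and y to 3 d.p., halves away from zero)
n=0: y=0, sp=1, e=sp−y=1; I=1, D=e−e_prev=1; u=0·1+0·1+1/4·1=0.25; next y=-3/10·0+3/4·0.25=0.1875
n=1: y=0.1875, sp=1, e=sp−y=0.8125; I=1.8125, D=e−e_prev=-0.1875; u=0·0.8125+0·1.8125+1/4·(-0.1875)=-0.046875; next y=-3/10·0.1875+3/4·(-0.046875)≈-0.091406
n=2: y≈-0.091406, sp=1, e=sp−y≈1.091406; I≈2.903906, D=e−e_prev≈0.278906; u=0·1.091406+0·2.903906+1/4·0.278906≈0.069727; next y=-3/10·(-0.091406)+3/4·0.069727≈0.079717
n=3: y≈0.079717, sp=1, e=sp−y≈0.920283; I≈3.824189, D=e−e_prev≈-0.171123; u=0·0.920283+0·3.824189+1/4·(-0.171123)≈-0.042781; next y=-3/10·0.079717+3/4·(-0.042781)≈-0.056001
n=4: y≈-0.056001, sp=1, e=sp−y≈1.056001; I≈4.880190, D=e−e_prev≈0.135717; u=0·1.056001+0·4.880190+1/4·0.135717≈0.033929; next y=-3/10·(-0.056001)+3/4·0.033929≈0.042247
n=5: y≈0.042247, sp=1, e=sp−y≈0.957753; I≈5.837943, D=e−e_prev≈-0.098248; u=0·0.957753+0·5.837943+1/4·(-0.098248)≈-0.024562; next y=-3/10·0.042247+3/4·(-0.024562)≈-0.031096
n=6: y≈-0.031096, sp=3, e=sp−y≈3.031096; I≈8.869038, D=e−e_prev≈2.073343; u=0·3.031096+0·8.869038+1/4·2.073343≈0.518336; next y=-3/10·(-0.031096)+3/4·0.518336≈0.398080
n=7: y≈0.398080, sp=3, e=sp−y≈2.601920; I≈11.470958, D=e−e_prev≈-0.429176; u=0·2.601920+0·11.470958+1/4·(-0.429176)≈-0.107294; next y=-3/10·0.398080+3/4·(-0.107294)≈-0.199895
n=8: y≈-0.199895, sp=3, e=sp−y≈3.199895; I≈14.670853, D=e−e_prev≈0.597975; u=0·3.199895+0·14.670853+1/4·0.597975≈0.149494; next y=-3/10·(-0.199895)+3/4·0.149494≈0.172089
n=9: y≈0.172089, sp=3, e=sp−y≈2.827911; I≈17.498764, D=e−e_prev≈-0.371983; u=0·2.827911+0·17.498764+1/4·(-0.371983)≈-0.092996; next y=-3/10·0.172089+3/4·(-0.092996)≈-0.121374
n=10: y≈-0.121374, sp=3, e=sp−y≈3.121374; I≈20.620137, D=e−e_prev≈0.293462; u=0·3.121374+0·20.620137+1/4·0.293462≈0.073366; next y=-3/10·(-0.121374)+3/4·0.073366≈0.091436
n=11: y≈0.091436, sp=3, e=sp−y≈2.908564; I≈23.528701, D=e−e_prev≈-0.212810; u=0·2.908564+0·23.528701+1/4·(-0.212810)≈-0.053202; next y=-3/10·0.091436+3/4·(-0.053202)≈-0.067333
n=12: y≈-0.067333, sp=3, e=sp−y≈3.067333; I≈26.596034, D=e−e_prev≈0.158769; u=0·3.067333+0·26.596034+1/4·0.158769≈0.039692; next y=-3/10·(-0.067333)+3/4·0.039692≈0.049969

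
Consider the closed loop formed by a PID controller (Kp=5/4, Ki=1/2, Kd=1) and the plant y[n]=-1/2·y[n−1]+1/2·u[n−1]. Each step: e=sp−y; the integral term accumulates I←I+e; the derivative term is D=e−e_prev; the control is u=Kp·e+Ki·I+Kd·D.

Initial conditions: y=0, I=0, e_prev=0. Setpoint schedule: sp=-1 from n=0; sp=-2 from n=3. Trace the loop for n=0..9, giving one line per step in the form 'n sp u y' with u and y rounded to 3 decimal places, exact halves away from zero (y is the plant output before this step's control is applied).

0 -1 -2.750 0.000
1 -1 1.531 -1.375
2 -1 -7.434 1.453
3 -2 7.633 -4.443
4 -2 -24.866 6.038
5 -2 40.695 -15.452
6 -2 -93.766 28.074
7 -2 179.456 -60.920
8 -2 -378.124 120.188
9 -2 757.585 -249.156

(exact arithmetic carried between steps; '≈' marks a value shown rounded to 6 d.p. or computed from one; I and e_prev carry over from the previous line; the table rounds u and y to 3 d.p., halves away from zero)
n=0: y=0, sp=-1, e=sp−y=-1; I=-1, D=e−e_prev=-1; u=5/4·(-1)+1/2·(-1)+1·(-1)=-2.75; next y=-1/2·0+1/2·(-2.75)=-1.375
n=1: y=-1.375, sp=-1, e=sp−y=0.375; I=-0.625, D=e−e_prev=1.375; u=5/4·0.375+1/2·(-0.625)+1·1.375=1.53125; next y=-1/2·(-1.375)+1/2·1.53125=1.453125
n=2: y=1.453125, sp=-1, e=sp−y=-2.453125; I=-3.078125, D=e−e_prev=-2.828125; u=5/4·(-2.453125)+1/2·(-3.078125)+1·(-2.828125)≈-7.433594; next y=-1/2·1.453125+1/2·(-7.433594)≈-4.443359
n=3: y≈-4.443359, sp=-2, e=sp−y≈2.443359; I≈-0.634766, D=e−e_prev≈4.896484; u=5/4·2.443359+1/2·(-0.634766)+1·4.896484≈7.633301; next y=-1/2·(-4.443359)+1/2·7.633301≈6.038330
n=4: y≈6.038330, sp=-2, e=sp−y≈-8.038330; I≈-8.673096, D=e−e_prev≈-10.481689; u=5/4·(-8.038330)+1/2·(-8.673096)+1·(-10.481689)≈-24.866150; next y=-1/2·6.038330+1/2·(-24.866150)≈-15.452240
n=5: y≈-15.452240, sp=-2, e=sp−y≈13.452240; I≈4.779144, D=e−e_prev≈21.490570; u=5/4·13.452240+1/2·4.779144+1·21.490570≈40.695442; next y=-1/2·(-15.452240)+1/2·40.695442≈28.073841
n=6: y≈28.073841, sp=-2, e=sp−y≈-30.073841; I≈-25.294697, D=e−e_prev≈-43.526081; u=5/4·(-30.073841)+1/2·(-25.294697)+1·(-43.526081)≈-93.765731; next y=-1/2·28.073841+1/2·(-93.765731)≈-60.919786
n=7: y≈-60.919786, sp=-2, e=sp−y≈58.919786; I≈33.625089, D=e−e_prev≈88.993627; u=5/4·58.919786+1/2·33.625089+1·88.993627≈179.455904; next y=-1/2·(-60.919786)+1/2·179.455904≈120.187845
n=8: y≈120.187845, sp=-2, e=sp−y≈-122.187845; I≈-88.562756, D=e−e_prev≈-181.107631; u=5/4·(-122.187845)+1/2·(-88.562756)+1·(-181.107631)≈-378.123815; next y=-1/2·120.187845+1/2·(-378.123815)≈-249.155830
n=9: y≈-249.155830, sp=-2, e=sp−y≈247.155830; I≈158.593074, D=e−e_prev≈369.343675; u=5/4·247.155830+1/2·158.593074+1·369.343675≈757.585000; next y=-1/2·(-249.155830)+1/2·757.585000≈503.370415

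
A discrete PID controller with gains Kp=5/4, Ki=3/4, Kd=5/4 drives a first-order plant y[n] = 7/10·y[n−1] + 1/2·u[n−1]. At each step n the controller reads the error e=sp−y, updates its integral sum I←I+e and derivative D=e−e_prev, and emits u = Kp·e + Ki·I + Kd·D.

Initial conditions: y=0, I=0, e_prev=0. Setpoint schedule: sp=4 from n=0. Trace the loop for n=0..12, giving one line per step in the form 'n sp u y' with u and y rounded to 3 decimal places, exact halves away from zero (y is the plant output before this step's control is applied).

(exact arithmetic carried between steps; '≈' marks a value shown rounded to 6 d.p. or computed from one; I and e_prev carry over from the previous line; the table rounds u and y to 3 d.p., halves away from zero)
n=0: y=0, sp=4, e=sp−y=4; I=4, D=e−e_prev=4; u=5/4·4+3/4·4+5/4·4=13; next y=7/10·0+1/2·13=6.5
n=1: y=6.5, sp=4, e=sp−y=-2.5; I=1.5, D=e−e_prev=-6.5; u=5/4·(-2.5)+3/4·1.5+5/4·(-6.5)=-10.125; next y=7/10·6.5+1/2·(-10.125)=-0.5125
n=2: y=-0.5125, sp=4, e=sp−y=4.5125; I=6.0125, D=e−e_prev=7.0125; u=5/4·4.5125+3/4·6.0125+5/4·7.0125=18.915625; next y=7/10·(-0.5125)+1/2·18.915625≈9.099063
n=3: y≈9.099063, sp=4, e=sp−y≈-5.099063; I≈0.913438, D=e−e_prev≈-9.611563; u=5/4·(-5.099063)+3/4·0.913438+5/4·(-9.611563)≈-17.703203; next y=7/10·9.099063+1/2·(-17.703203)≈-2.482258
n=4: y≈-2.482258, sp=4, e=sp−y≈6.482258; I≈7.395695, D=e−e_prev≈11.581320; u=5/4·6.482258+3/4·7.395695+5/4·11.581320≈28.126244; next y=7/10·(-2.482258)+1/2·28.126244≈12.325542
n=5: y≈12.325542, sp=4, e=sp−y≈-8.325542; I≈-0.929846, D=e−e_prev≈-14.807799; u=5/4·(-8.325542)+3/4·(-0.929846)+5/4·(-14.807799)≈-29.614061; next y=7/10·12.325542+1/2·(-29.614061)≈-6.179151
n=6: y≈-6.179151, sp=4, e=sp−y≈10.179151; I≈9.249305, D=e−e_prev≈18.504693; u=5/4·10.179151+3/4·9.249305+5/4·18.504693≈42.791784; next y=7/10·(-6.179151)+1/2·42.791784≈17.070486
n=7: y≈17.070486, sp=4, e=sp−y≈-13.070486; I≈-3.821181, D=e−e_prev≈-23.249638; u=5/4·(-13.070486)+3/4·(-3.821181)+5/4·(-23.249638)≈-48.266040; next y=7/10·17.070486+1/2·(-48.266040)≈-12.183680
n=8: y≈-12.183680, sp=4, e=sp−y≈16.183680; I≈12.362499, D=e−e_prev≈29.254166; u=5/4·16.183680+3/4·12.362499+5/4·29.254166≈66.069182; next y=7/10·(-12.183680)+1/2·66.069182≈24.506015
n=9: y≈24.506015, sp=4, e=sp−y≈-20.506015; I≈-8.143516, D=e−e_prev≈-36.689695; u=5/4·(-20.506015)+3/4·(-8.143516)+5/4·(-36.689695)≈-77.602274; next y=7/10·24.506015+1/2·(-77.602274)≈-21.646927
n=10: y≈-21.646927, sp=4, e=sp−y≈25.646927; I≈17.503411, D=e−e_prev≈46.152941; u=5/4·25.646927+3/4·17.503411+5/4·46.152941≈102.877393; next y=7/10·(-21.646927)+1/2·102.877393≈36.285848
n=11: y≈36.285848, sp=4, e=sp−y≈-32.285848; I≈-14.782437, D=e−e_prev≈-57.932775; u=5/4·(-32.285848)+3/4·(-14.782437)+5/4·(-57.932775)≈-123.860106; next y=7/10·36.285848+1/2·(-123.860106)≈-36.529959
n=12: y≈-36.529959, sp=4, e=sp−y≈40.529959; I≈25.747522, D=e−e_prev≈72.815807; u=5/4·40.529959+3/4·25.747522+5/4·72.815807≈160.992850; next y=7/10·(-36.529959)+1/2·160.992850≈54.925453

0 4 13.000 0.000
1 4 -10.125 6.500
2 4 18.916 -0.513
3 4 -17.703 9.099
4 4 28.126 -2.482
5 4 -29.614 12.326
6 4 42.792 -6.179
7 4 -48.266 17.070
8 4 66.069 -12.184
9 4 -77.602 24.506
10 4 102.877 -21.647
11 4 -123.860 36.286
12 4 160.993 -36.530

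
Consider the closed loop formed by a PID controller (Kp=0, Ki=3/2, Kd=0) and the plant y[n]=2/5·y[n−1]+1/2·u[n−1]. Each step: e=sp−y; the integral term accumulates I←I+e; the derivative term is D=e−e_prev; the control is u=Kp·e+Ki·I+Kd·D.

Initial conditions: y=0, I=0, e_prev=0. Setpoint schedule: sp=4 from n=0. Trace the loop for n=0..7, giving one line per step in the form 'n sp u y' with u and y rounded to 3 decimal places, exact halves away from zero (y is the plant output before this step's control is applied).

0 4 6.000 0.000
1 4 7.500 3.000
2 4 6.075 4.950
3 4 4.549 5.018
4 4 4.127 4.281
5 4 4.463 3.776
6 4 4.850 3.742
7 4 4.967 3.922

(exact arithmetic carried between steps; '≈' marks a value shown rounded to 6 d.p. or computed from one; I and e_prev carry over from the previous line; the table rounds u and y to 3 d.p., halves away from zero)
n=0: y=0, sp=4, e=sp−y=4; I=4, D=e−e_prev=4; u=0·4+3/2·4+0·4=6; next y=2/5·0+1/2·6=3
n=1: y=3, sp=4, e=sp−y=1; I=5, D=e−e_prev=-3; u=0·1+3/2·5+0·(-3)=7.5; next y=2/5·3+1/2·7.5=4.95
n=2: y=4.95, sp=4, e=sp−y=-0.95; I=4.05, D=e−e_prev=-1.95; u=0·(-0.95)+3/2·4.05+0·(-1.95)=6.075; next y=2/5·4.95+1/2·6.075=5.0175
n=3: y=5.0175, sp=4, e=sp−y=-1.0175; I=3.0325, D=e−e_prev=-0.0675; u=0·(-1.0175)+3/2·3.0325+0·(-0.0675)=4.54875; next y=2/5·5.0175+1/2·4.54875=4.281375
n=4: y=4.281375, sp=4, e=sp−y=-0.281375; I=2.751125, D=e−e_prev=0.736125; u=0·(-0.281375)+3/2·2.751125+0·0.736125≈4.126688; next y=2/5·4.281375+1/2·4.126688≈3.775894
n=5: y≈3.775894, sp=4, e=sp−y≈0.224106; I≈2.975231, D=e−e_prev≈0.505481; u=0·0.224106+3/2·2.975231+0·0.505481≈4.462847; next y=2/5·3.775894+1/2·4.462847≈3.741781
n=6: y≈3.741781, sp=4, e=sp−y≈0.258219; I≈3.233450, D=e−e_prev≈0.034113; u=0·0.258219+3/2·3.233450+0·0.034113≈4.850175; next y=2/5·3.741781+1/2·4.850175≈3.921800
n=7: y≈3.921800, sp=4, e=sp−y≈0.078200; I≈3.311650, D=e−e_prev≈-0.180019; u=0·0.078200+3/2·3.311650+0·(-0.180019)≈4.967475; next y=2/5·3.921800+1/2·4.967475≈4.052458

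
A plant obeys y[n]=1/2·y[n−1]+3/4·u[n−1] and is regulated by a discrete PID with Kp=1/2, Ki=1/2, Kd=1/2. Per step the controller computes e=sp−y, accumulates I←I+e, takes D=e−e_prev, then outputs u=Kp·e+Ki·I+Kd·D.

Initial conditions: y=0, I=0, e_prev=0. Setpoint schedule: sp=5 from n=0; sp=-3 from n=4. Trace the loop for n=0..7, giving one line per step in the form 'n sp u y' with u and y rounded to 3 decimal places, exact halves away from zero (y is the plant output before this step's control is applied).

0 5 7.500 0.000
1 5 -0.938 5.625
2 5 6.836 2.109
3 5 0.415 6.182
4 -3 -5.970 3.402
5 -3 2.707 -2.777
6 -3 -5.622 0.642
7 -3 1.073 -3.896

(exact arithmetic carried between steps; '≈' marks a value shown rounded to 6 d.p. or computed from one; I and e_prev carry over from the previous line; the table rounds u and y to 3 d.p., halves away from zero)
n=0: y=0, sp=5, e=sp−y=5; I=5, D=e−e_prev=5; u=1/2·5+1/2·5+1/2·5=7.5; next y=1/2·0+3/4·7.5=5.625
n=1: y=5.625, sp=5, e=sp−y=-0.625; I=4.375, D=e−e_prev=-5.625; u=1/2·(-0.625)+1/2·4.375+1/2·(-5.625)=-0.9375; next y=1/2·5.625+3/4·(-0.9375)=2.109375
n=2: y=2.109375, sp=5, e=sp−y=2.890625; I=7.265625, D=e−e_prev=3.515625; u=1/2·2.890625+1/2·7.265625+1/2·3.515625≈6.835938; next y=1/2·2.109375+3/4·6.835938≈6.181641
n=3: y≈6.181641, sp=5, e=sp−y≈-1.181641; I≈6.083984, D=e−e_prev≈-4.072266; u=1/2·(-1.181641)+1/2·6.083984+1/2·(-4.072266)≈0.415039; next y=1/2·6.181641+3/4·0.415039≈3.402100
n=4: y≈3.402100, sp=-3, e=sp−y≈-6.402100; I≈-0.318115, D=e−e_prev≈-5.220459; u=1/2·(-6.402100)+1/2·(-0.318115)+1/2·(-5.220459)≈-5.970337; next y=1/2·3.402100+3/4·(-5.970337)≈-2.776703
n=5: y≈-2.776703, sp=-3, e=sp−y≈-0.223297; I≈-0.541412, D=e−e_prev≈6.178802; u=1/2·(-0.223297)+1/2·(-0.541412)+1/2·6.178802≈2.707047; next y=1/2·(-2.776703)+3/4·2.707047≈0.641933
n=6: y≈0.641933, sp=-3, e=sp−y≈-3.641933; I≈-4.183346, D=e−e_prev≈-3.418636; u=1/2·(-3.641933)+1/2·(-4.183346)+1/2·(-3.418636)≈-5.621958; next y=1/2·0.641933+3/4·(-5.621958)≈-3.895502
n=7: y≈-3.895502, sp=-3, e=sp−y≈0.895502; I≈-3.287844, D=e−e_prev≈4.537435; u=1/2·0.895502+1/2·(-3.287844)+1/2·4.537435≈1.072546; next y=1/2·(-3.895502)+3/4·1.072546≈-1.143341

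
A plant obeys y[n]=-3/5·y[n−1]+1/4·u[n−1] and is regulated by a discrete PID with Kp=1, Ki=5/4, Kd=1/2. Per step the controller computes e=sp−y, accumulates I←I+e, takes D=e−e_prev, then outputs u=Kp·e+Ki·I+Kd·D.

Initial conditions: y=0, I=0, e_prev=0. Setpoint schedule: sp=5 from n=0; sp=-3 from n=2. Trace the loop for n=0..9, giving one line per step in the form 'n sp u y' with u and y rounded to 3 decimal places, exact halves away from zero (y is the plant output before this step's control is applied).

(exact arithmetic carried between steps; '≈' marks a value shown rounded to 6 d.p. or computed from one; I and e_prev carry over from the previous line; the table rounds u and y to 3 d.p., halves away from zero)
n=0: y=0, sp=5, e=sp−y=5; I=5, D=e−e_prev=5; u=1·5+5/4·5+1/2·5=13.75; next y=-3/5·0+1/4·13.75=3.4375
n=1: y=3.4375, sp=5, e=sp−y=1.5625; I=6.5625, D=e−e_prev=-3.4375; u=1·1.5625+5/4·6.5625+1/2·(-3.4375)=8.046875; next y=-3/5·3.4375+1/4·8.046875≈-0.050781
n=2: y≈-0.050781, sp=-3, e=sp−y≈-2.949219; I≈3.613281, D=e−e_prev≈-4.511719; u=1·(-2.949219)+5/4·3.613281+1/2·(-4.511719)≈-0.688477; next y=-3/5·(-0.050781)+1/4·(-0.688477)≈-0.141650
n=3: y≈-0.141650, sp=-3, e=sp−y≈-2.858350; I≈0.754932, D=e−e_prev≈0.090869; u=1·(-2.858350)+5/4·0.754932+1/2·0.090869≈-1.869250; next y=-3/5·(-0.141650)+1/4·(-1.869250)≈-0.382322
n=4: y≈-0.382322, sp=-3, e=sp−y≈-2.617678; I≈-1.862746, D=e−e_prev≈0.240672; u=1·(-2.617678)+5/4·(-1.862746)+1/2·0.240672≈-4.825774; next y=-3/5·(-0.382322)+1/4·(-4.825774)≈-0.977050
n=5: y≈-0.977050, sp=-3, e=sp−y≈-2.022950; I≈-3.885696, D=e−e_prev≈0.594728; u=1·(-2.022950)+5/4·(-3.885696)+1/2·0.594728≈-6.582706; next y=-3/5·(-0.977050)+1/4·(-6.582706)≈-1.059446
n=6: y≈-1.059446, sp=-3, e=sp−y≈-1.940554; I≈-5.826249, D=e−e_prev≈0.082396; u=1·(-1.940554)+5/4·(-5.826249)+1/2·0.082396≈-9.182167; next y=-3/5·(-1.059446)+1/4·(-9.182167)≈-1.659874
n=7: y≈-1.659874, sp=-3, e=sp−y≈-1.340126; I≈-7.166376, D=e−e_prev≈0.600428; u=1·(-1.340126)+5/4·(-7.166376)+1/2·0.600428≈-9.997882; next y=-3/5·(-1.659874)+1/4·(-9.997882)≈-1.503546
n=8: y≈-1.503546, sp=-3, e=sp−y≈-1.496454; I≈-8.662829, D=e−e_prev≈-0.156328; u=1·(-1.496454)+5/4·(-8.662829)+1/2·(-0.156328)≈-12.403155; next y=-3/5·(-1.503546)+1/4·(-12.403155)≈-2.198661
n=9: y≈-2.198661, sp=-3, e=sp−y≈-0.801339; I≈-9.464168, D=e−e_prev≈0.695115; u=1·(-0.801339)+5/4·(-9.464168)+1/2·0.695115≈-12.283992; next y=-3/5·(-2.198661)+1/4·(-12.283992)≈-1.751801

0 5 13.750 0.000
1 5 8.047 3.438
2 -3 -0.688 -0.051
3 -3 -1.869 -0.142
4 -3 -4.826 -0.382
5 -3 -6.583 -0.977
6 -3 -9.182 -1.059
7 -3 -9.998 -1.660
8 -3 -12.403 -1.504
9 -3 -12.284 -2.199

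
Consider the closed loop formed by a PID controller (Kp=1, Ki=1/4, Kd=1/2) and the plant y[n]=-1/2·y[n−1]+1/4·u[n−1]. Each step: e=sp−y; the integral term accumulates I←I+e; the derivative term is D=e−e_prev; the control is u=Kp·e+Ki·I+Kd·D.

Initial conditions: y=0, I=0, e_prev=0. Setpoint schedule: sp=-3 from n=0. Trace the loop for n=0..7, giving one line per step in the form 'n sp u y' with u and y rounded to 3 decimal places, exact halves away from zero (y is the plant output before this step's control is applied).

0 -3 -5.250 0.000
1 -3 -2.203 -1.313
2 -3 -5.763 0.105
3 -3 -3.032 -1.493
4 -3 -6.802 -0.011
5 -3 -3.862 -1.695
6 -3 -7.789 -0.118
7 -3 -4.623 -1.888

(exact arithmetic carried between steps; '≈' marks a value shown rounded to 6 d.p. or computed from one; I and e_prev carry over from the previous line; the table rounds u and y to 3 d.p., halves away from zero)
n=0: y=0, sp=-3, e=sp−y=-3; I=-3, D=e−e_prev=-3; u=1·(-3)+1/4·(-3)+1/2·(-3)=-5.25; next y=-1/2·0+1/4·(-5.25)=-1.3125
n=1: y=-1.3125, sp=-3, e=sp−y=-1.6875; I=-4.6875, D=e−e_prev=1.3125; u=1·(-1.6875)+1/4·(-4.6875)+1/2·1.3125=-2.203125; next y=-1/2·(-1.3125)+1/4·(-2.203125)≈0.105469
n=2: y≈0.105469, sp=-3, e=sp−y≈-3.105469; I≈-7.792969, D=e−e_prev≈-1.417969; u=1·(-3.105469)+1/4·(-7.792969)+1/2·(-1.417969)≈-5.762695; next y=-1/2·0.105469+1/4·(-5.762695)≈-1.493408
n=3: y≈-1.493408, sp=-3, e=sp−y≈-1.506592; I≈-9.299561, D=e−e_prev≈1.598877; u=1·(-1.506592)+1/4·(-9.299561)+1/2·1.598877≈-3.032043; next y=-1/2·(-1.493408)+1/4·(-3.032043)≈-0.011307
n=4: y≈-0.011307, sp=-3, e=sp−y≈-2.988693; I≈-12.288254, D=e−e_prev≈-1.482101; u=1·(-2.988693)+1/4·(-12.288254)+1/2·(-1.482101)≈-6.801807; next y=-1/2·(-0.011307)+1/4·(-6.801807)≈-1.694798
n=5: y≈-1.694798, sp=-3, e=sp−y≈-1.305202; I≈-13.593455, D=e−e_prev≈1.683492; u=1·(-1.305202)+1/4·(-13.593455)+1/2·1.683492≈-3.861820; next y=-1/2·(-1.694798)+1/4·(-3.861820)≈-0.118056
n=6: y≈-0.118056, sp=-3, e=sp−y≈-2.881944; I≈-16.475400, D=e−e_prev≈-1.576743; u=1·(-2.881944)+1/4·(-16.475400)+1/2·(-1.576743)≈-7.789166; next y=-1/2·(-0.118056)+1/4·(-7.789166)≈-1.888264
n=7: y≈-1.888264, sp=-3, e=sp−y≈-1.111736; I≈-17.587136, D=e−e_prev≈1.770208; u=1·(-1.111736)+1/4·(-17.587136)+1/2·1.770208≈-4.623416; next y=-1/2·(-1.888264)+1/4·(-4.623416)≈-0.211722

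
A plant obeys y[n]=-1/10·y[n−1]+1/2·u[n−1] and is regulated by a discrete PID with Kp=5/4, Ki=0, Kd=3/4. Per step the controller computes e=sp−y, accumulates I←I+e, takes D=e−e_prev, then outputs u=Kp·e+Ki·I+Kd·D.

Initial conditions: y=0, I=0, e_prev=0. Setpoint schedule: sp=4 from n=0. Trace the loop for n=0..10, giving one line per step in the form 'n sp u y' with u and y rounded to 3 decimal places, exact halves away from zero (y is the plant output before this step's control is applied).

0 4 8.000 0.000
1 4 -3.000 4.000
2 4 11.800 -1.900
3 4 -8.605 6.090
4 4 19.391 -4.912
5 4 -19.056 10.186
6 4 33.734 -10.547
7 4 -38.753 17.921
8 4 60.778 -21.169
9 4 -75.889 32.506
10 4 111.769 -41.195

(exact arithmetic carried between steps; '≈' marks a value shown rounded to 6 d.p. or computed from one; I and e_prev carry over from the previous line; the table rounds u and y to 3 d.p., halves away from zero)
n=0: y=0, sp=4, e=sp−y=4; I=4, D=e−e_prev=4; u=5/4·4+0·4+3/4·4=8; next y=-1/10·0+1/2·8=4
n=1: y=4, sp=4, e=sp−y=0; I=4, D=e−e_prev=-4; u=5/4·0+0·4+3/4·(-4)=-3; next y=-1/10·4+1/2·(-3)=-1.9
n=2: y=-1.9, sp=4, e=sp−y=5.9; I=9.9, D=e−e_prev=5.9; u=5/4·5.9+0·9.9+3/4·5.9=11.8; next y=-1/10·(-1.9)+1/2·11.8=6.09
n=3: y=6.09, sp=4, e=sp−y=-2.09; I=7.81, D=e−e_prev=-7.99; u=5/4·(-2.09)+0·7.81+3/4·(-7.99)=-8.605; next y=-1/10·6.09+1/2·(-8.605)=-4.9115
n=4: y=-4.9115, sp=4, e=sp−y=8.9115; I=16.7215, D=e−e_prev=11.0015; u=5/4·8.9115+0·16.7215+3/4·11.0015=19.3905; next y=-1/10·(-4.9115)+1/2·19.3905=10.1864
n=5: y=10.1864, sp=4, e=sp−y=-6.1864; I=10.5351, D=e−e_prev=-15.0979; u=5/4·(-6.1864)+0·10.5351+3/4·(-15.0979)=-19.056425; next y=-1/10·10.1864+1/2·(-19.056425)≈-10.546853
n=6: y≈-10.546853, sp=4, e=sp−y≈14.546853; I≈25.081953, D=e−e_prev≈20.733253; u=5/4·14.546853+0·25.081953+3/4·20.733253≈33.733505; next y=-1/10·(-10.546853)+1/2·33.733505≈17.921438
n=7: y≈17.921438, sp=4, e=sp−y≈-13.921438; I≈11.160515, D=e−e_prev≈-28.468290; u=5/4·(-13.921438)+0·11.160515+3/4·(-28.468290)≈-38.753015; next y=-1/10·17.921438+1/2·(-38.753015)≈-21.168651
n=8: y≈-21.168651, sp=4, e=sp−y≈25.168651; I≈36.329166, D=e−e_prev≈39.090089; u=5/4·25.168651+0·36.329166+3/4·39.090089≈60.778381; next y=-1/10·(-21.168651)+1/2·60.778381≈32.506055
n=9: y≈32.506055, sp=4, e=sp−y≈-28.506055; I≈7.823110, D=e−e_prev≈-53.674707; u=5/4·(-28.506055)+0·7.823110+3/4·(-53.674707)≈-75.888599; next y=-1/10·32.506055+1/2·(-75.888599)≈-41.194905
n=10: y≈-41.194905, sp=4, e=sp−y≈45.194905; I≈53.018016, D=e−e_prev≈73.700961; u=5/4·45.194905+0·53.018016+3/4·73.700961≈111.769352; next y=-1/10·(-41.194905)+1/2·111.769352≈60.004167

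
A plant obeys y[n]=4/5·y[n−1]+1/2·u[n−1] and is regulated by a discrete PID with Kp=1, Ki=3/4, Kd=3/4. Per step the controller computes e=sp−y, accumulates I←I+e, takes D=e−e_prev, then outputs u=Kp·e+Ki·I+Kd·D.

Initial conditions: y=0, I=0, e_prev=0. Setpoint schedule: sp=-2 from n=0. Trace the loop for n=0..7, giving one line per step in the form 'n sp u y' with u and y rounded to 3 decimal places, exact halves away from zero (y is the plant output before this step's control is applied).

(exact arithmetic carried between steps; '≈' marks a value shown rounded to 6 d.p. or computed from one; I and e_prev carry over from the previous line; the table rounds u and y to 3 d.p., halves away from zero)
n=0: y=0, sp=-2, e=sp−y=-2; I=-2, D=e−e_prev=-2; u=1·(-2)+3/4·(-2)+3/4·(-2)=-5; next y=4/5·0+1/2·(-5)=-2.5
n=1: y=-2.5, sp=-2, e=sp−y=0.5; I=-1.5, D=e−e_prev=2.5; u=1·0.5+3/4·(-1.5)+3/4·2.5=1.25; next y=4/5·(-2.5)+1/2·1.25=-1.375
n=2: y=-1.375, sp=-2, e=sp−y=-0.625; I=-2.125, D=e−e_prev=-1.125; u=1·(-0.625)+3/4·(-2.125)+3/4·(-1.125)=-3.0625; next y=4/5·(-1.375)+1/2·(-3.0625)=-2.63125
n=3: y=-2.63125, sp=-2, e=sp−y=0.63125; I=-1.49375, D=e−e_prev=1.25625; u=1·0.63125+3/4·(-1.49375)+3/4·1.25625=0.453125; next y=4/5·(-2.63125)+1/2·0.453125≈-1.878438
n=4: y≈-1.878438, sp=-2, e=sp−y≈-0.121563; I≈-1.615313, D=e−e_prev≈-0.752813; u=1·(-0.121563)+3/4·(-1.615313)+3/4·(-0.752813)≈-1.897656; next y=4/5·(-1.878438)+1/2·(-1.897656)≈-2.451578
n=5: y≈-2.451578, sp=-2, e=sp−y≈0.451578; I≈-1.163734, D=e−e_prev≈0.573141; u=1·0.451578+3/4·(-1.163734)+3/4·0.573141≈0.008633; next y=4/5·(-2.451578)+1/2·0.008633≈-1.956946
n=6: y≈-1.956946, sp=-2, e=sp−y≈-0.043054; I≈-1.206788, D=e−e_prev≈-0.494632; u=1·(-0.043054)+3/4·(-1.206788)+3/4·(-0.494632)≈-1.319119; next y=4/5·(-1.956946)+1/2·(-1.319119)≈-2.225116
n=7: y≈-2.225116, sp=-2, e=sp−y≈0.225116; I≈-0.981672, D=e−e_prev≈0.268170; u=1·0.225116+3/4·(-0.981672)+3/4·0.268170≈-0.310010; next y=4/5·(-2.225116)+1/2·(-0.310010)≈-1.935098

0 -2 -5.000 0.000
1 -2 1.250 -2.500
2 -2 -3.063 -1.375
3 -2 0.453 -2.631
4 -2 -1.898 -1.878
5 -2 0.009 -2.452
6 -2 -1.319 -1.957
7 -2 -0.310 -2.225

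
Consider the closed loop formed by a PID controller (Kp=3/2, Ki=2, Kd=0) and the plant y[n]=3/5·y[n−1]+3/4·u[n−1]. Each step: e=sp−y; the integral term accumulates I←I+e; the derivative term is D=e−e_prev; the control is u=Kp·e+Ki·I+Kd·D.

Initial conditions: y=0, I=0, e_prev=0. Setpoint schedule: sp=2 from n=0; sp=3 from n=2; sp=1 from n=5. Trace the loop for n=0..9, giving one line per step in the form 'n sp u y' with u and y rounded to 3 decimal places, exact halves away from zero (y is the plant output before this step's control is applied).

0 2 7.000 0.000
1 2 -7.375 5.250
2 3 16.334 -2.381
3 3 -19.115 10.822
4 3 30.568 -7.843
5 1 -45.967 18.220
6 1 65.765 -23.543
7 1 -90.742 35.198
8 1 128.337 -46.938
9 1 -178.385 68.090

(exact arithmetic carried between steps; '≈' marks a value shown rounded to 6 d.p. or computed from one; I and e_prev carry over from the previous line; the table rounds u and y to 3 d.p., halves away from zero)
n=0: y=0, sp=2, e=sp−y=2; I=2, D=e−e_prev=2; u=3/2·2+2·2+0·2=7; next y=3/5·0+3/4·7=5.25
n=1: y=5.25, sp=2, e=sp−y=-3.25; I=-1.25, D=e−e_prev=-5.25; u=3/2·(-3.25)+2·(-1.25)+0·(-5.25)=-7.375; next y=3/5·5.25+3/4·(-7.375)=-2.38125
n=2: y=-2.38125, sp=3, e=sp−y=5.38125; I=4.13125, D=e−e_prev=8.63125; u=3/2·5.38125+2·4.13125+0·8.63125=16.334375; next y=3/5·(-2.38125)+3/4·16.334375≈10.822031
n=3: y≈10.822031, sp=3, e=sp−y≈-7.822031; I≈-3.690781, D=e−e_prev≈-13.203281; u=3/2·(-7.822031)+2·(-3.690781)+0·(-13.203281)≈-19.114609; next y=3/5·10.822031+3/4·(-19.114609)≈-7.842738
n=4: y≈-7.842738, sp=3, e=sp−y≈10.842738; I≈7.151957, D=e−e_prev≈18.664770; u=3/2·10.842738+2·7.151957+0·18.664770≈30.568021; next y=3/5·(-7.842738)+3/4·30.568021≈18.220373
n=5: y≈18.220373, sp=1, e=sp−y≈-17.220373; I≈-10.068416, D=e−e_prev≈-28.063111; u=3/2·(-17.220373)+2·(-10.068416)+0·(-28.063111)≈-45.967392; next y=3/5·18.220373+3/4·(-45.967392)≈-23.543320
n=6: y≈-23.543320, sp=1, e=sp−y≈24.543320; I≈14.474904, D=e−e_prev≈41.763693; u=3/2·24.543320+2·14.474904+0·41.763693≈65.764788; next y=3/5·(-23.543320)+3/4·65.764788≈35.197599
n=7: y≈35.197599, sp=1, e=sp−y≈-34.197599; I≈-19.722695, D=e−e_prev≈-58.740919; u=3/2·(-34.197599)+2·(-19.722695)+0·(-58.740919)≈-90.741788; next y=3/5·35.197599+3/4·(-90.741788)≈-46.937782
n=8: y≈-46.937782, sp=1, e=sp−y≈47.937782; I≈28.215087, D=e−e_prev≈82.135381; u=3/2·47.937782+2·28.215087+0·82.135381≈128.336847; next y=3/5·(-46.937782)+3/4·128.336847≈68.089966
n=9: y≈68.089966, sp=1, e=sp−y≈-67.089966; I≈-38.874879, D=e−e_prev≈-115.027748; u=3/2·(-67.089966)+2·(-38.874879)+0·(-115.027748)≈-178.384707; next y=3/5·68.089966+3/4·(-178.384707)≈-92.934551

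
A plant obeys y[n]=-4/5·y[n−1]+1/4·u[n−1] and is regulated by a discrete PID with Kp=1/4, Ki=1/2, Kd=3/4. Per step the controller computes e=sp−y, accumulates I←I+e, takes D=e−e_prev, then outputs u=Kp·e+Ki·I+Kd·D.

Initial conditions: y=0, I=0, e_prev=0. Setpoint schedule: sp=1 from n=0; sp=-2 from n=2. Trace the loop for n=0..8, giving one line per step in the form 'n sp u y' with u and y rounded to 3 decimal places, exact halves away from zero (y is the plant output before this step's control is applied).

0 1 1.500 0.000
1 1 0.688 0.375
2 -2 -2.464 -0.128
3 -2 -0.949 -0.514
4 -2 -3.012 0.173
5 -2 -1.986 -0.892
6 -2 -5.002 0.217
7 -2 -2.817 -1.424
8 -2 -7.125 0.435

(exact arithmetic carried between steps; '≈' marks a value shown rounded to 6 d.p. or computed from one; I and e_prev carry over from the previous line; the table rounds u and y to 3 d.p., halves away from zero)
n=0: y=0, sp=1, e=sp−y=1; I=1, D=e−e_prev=1; u=1/4·1+1/2·1+3/4·1=1.5; next y=-4/5·0+1/4·1.5=0.375
n=1: y=0.375, sp=1, e=sp−y=0.625; I=1.625, D=e−e_prev=-0.375; u=1/4·0.625+1/2·1.625+3/4·(-0.375)=0.6875; next y=-4/5·0.375+1/4·0.6875=-0.128125
n=2: y=-0.128125, sp=-2, e=sp−y=-1.871875; I=-0.246875, D=e−e_prev=-2.496875; u=1/4·(-1.871875)+1/2·(-0.246875)+3/4·(-2.496875)≈-2.464063; next y=-4/5·(-0.128125)+1/4·(-2.464063)≈-0.513516
n=3: y≈-0.513516, sp=-2, e=sp−y≈-1.486484; I≈-1.733359, D=e−e_prev≈0.385391; u=1/4·(-1.486484)+1/2·(-1.733359)+3/4·0.385391≈-0.949258; next y=-4/5·(-0.513516)+1/4·(-0.949258)≈0.173498
n=4: y≈0.173498, sp=-2, e=sp−y≈-2.173498; I≈-3.906857, D=e−e_prev≈-0.687014; u=1/4·(-2.173498)+1/2·(-3.906857)+3/4·(-0.687014)≈-3.012063; next y=-4/5·0.173498+1/4·(-3.012063)≈-0.891814
n=5: y≈-0.891814, sp=-2, e=sp−y≈-1.108186; I≈-5.015043, D=e−e_prev≈1.065312; u=1/4·(-1.108186)+1/2·(-5.015043)+3/4·1.065312≈-1.985584; next y=-4/5·(-0.891814)+1/4·(-1.985584)≈0.217056
n=6: y≈0.217056, sp=-2, e=sp−y≈-2.217056; I≈-7.232099, D=e−e_prev≈-1.108870; u=1/4·(-2.217056)+1/2·(-7.232099)+3/4·(-1.108870)≈-5.001966; next y=-4/5·0.217056+1/4·(-5.001966)≈-1.424136
n=7: y≈-1.424136, sp=-2, e=sp−y≈-0.575864; I≈-7.807963, D=e−e_prev≈1.641191; u=1/4·(-0.575864)+1/2·(-7.807963)+3/4·1.641191≈-2.817054; next y=-4/5·(-1.424136)+1/4·(-2.817054)≈0.435045
n=8: y≈0.435045, sp=-2, e=sp−y≈-2.435045; I≈-10.243008, D=e−e_prev≈-1.859181; u=1/4·(-2.435045)+1/2·(-10.243008)+3/4·(-1.859181)≈-7.124651; next y=-4/5·0.435045+1/4·(-7.124651)≈-2.129199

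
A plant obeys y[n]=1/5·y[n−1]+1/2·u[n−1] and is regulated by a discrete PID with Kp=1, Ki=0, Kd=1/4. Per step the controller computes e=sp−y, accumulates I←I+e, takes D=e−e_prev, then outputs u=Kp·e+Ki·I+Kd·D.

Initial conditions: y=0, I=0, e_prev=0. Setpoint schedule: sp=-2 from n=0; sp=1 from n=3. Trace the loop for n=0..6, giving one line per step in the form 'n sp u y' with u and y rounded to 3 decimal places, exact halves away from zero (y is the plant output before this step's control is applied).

0 -2 -2.500 0.000
1 -2 -0.438 -1.250
2 -2 -1.727 -0.469
3 1 2.829 -0.957
4 1 -0.768 1.223
5 1 1.480 -0.139
6 1 0.075 0.712

(exact arithmetic carried between steps; '≈' marks a value shown rounded to 6 d.p. or computed from one; I and e_prev carry over from the previous line; the table rounds u and y to 3 d.p., halves away from zero)
n=0: y=0, sp=-2, e=sp−y=-2; I=-2, D=e−e_prev=-2; u=1·(-2)+0·(-2)+1/4·(-2)=-2.5; next y=1/5·0+1/2·(-2.5)=-1.25
n=1: y=-1.25, sp=-2, e=sp−y=-0.75; I=-2.75, D=e−e_prev=1.25; u=1·(-0.75)+0·(-2.75)+1/4·1.25=-0.4375; next y=1/5·(-1.25)+1/2·(-0.4375)=-0.46875
n=2: y=-0.46875, sp=-2, e=sp−y=-1.53125; I=-4.28125, D=e−e_prev=-0.78125; u=1·(-1.53125)+0·(-4.28125)+1/4·(-0.78125)≈-1.726563; next y=1/5·(-0.46875)+1/2·(-1.726563)≈-0.957031
n=3: y≈-0.957031, sp=1, e=sp−y≈1.957031; I≈-2.324219, D=e−e_prev≈3.488281; u=1·1.957031+0·(-2.324219)+1/4·3.488281≈2.829102; next y=1/5·(-0.957031)+1/2·2.829102≈1.223145
n=4: y≈1.223145, sp=1, e=sp−y≈-0.223145; I≈-2.547363, D=e−e_prev≈-2.180176; u=1·(-0.223145)+0·(-2.547363)+1/4·(-2.180176)≈-0.768188; next y=1/5·1.223145+1/2·(-0.768188)≈-0.139465
n=5: y≈-0.139465, sp=1, e=sp−y≈1.139465; I≈-1.407898, D=e−e_prev≈1.362610; u=1·1.139465+0·(-1.407898)+1/4·1.362610≈1.480118; next y=1/5·(-0.139465)+1/2·1.480118≈0.712166
n=6: y≈0.712166, sp=1, e=sp−y≈0.287834; I≈-1.120064, D=e−e_prev≈-0.851631; u=1·0.287834+0·(-1.120064)+1/4·(-0.851631)≈0.074926; next y=1/5·0.712166+1/2·0.074926≈0.179896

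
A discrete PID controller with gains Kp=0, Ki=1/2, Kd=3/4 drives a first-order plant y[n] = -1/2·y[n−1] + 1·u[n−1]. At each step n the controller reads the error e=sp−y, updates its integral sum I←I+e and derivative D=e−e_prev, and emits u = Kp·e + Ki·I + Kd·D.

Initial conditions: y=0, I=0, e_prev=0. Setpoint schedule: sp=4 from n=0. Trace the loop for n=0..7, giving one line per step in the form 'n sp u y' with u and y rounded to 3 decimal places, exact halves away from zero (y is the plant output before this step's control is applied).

(exact arithmetic carried between steps; '≈' marks a value shown rounded to 6 d.p. or computed from one; I and e_prev carry over from the previous line; the table rounds u and y to 3 d.p., halves away from zero)
n=0: y=0, sp=4, e=sp−y=4; I=4, D=e−e_prev=4; u=0·4+1/2·4+3/4·4=5; next y=-1/2·0+1·5=5
n=1: y=5, sp=4, e=sp−y=-1; I=3, D=e−e_prev=-5; u=0·(-1)+1/2·3+3/4·(-5)=-2.25; next y=-1/2·5+1·(-2.25)=-4.75
n=2: y=-4.75, sp=4, e=sp−y=8.75; I=11.75, D=e−e_prev=9.75; u=0·8.75+1/2·11.75+3/4·9.75=13.1875; next y=-1/2·(-4.75)+1·13.1875=15.5625
n=3: y=15.5625, sp=4, e=sp−y=-11.5625; I=0.1875, D=e−e_prev=-20.3125; u=0·(-11.5625)+1/2·0.1875+3/4·(-20.3125)=-15.140625; next y=-1/2·15.5625+1·(-15.140625)=-22.921875
n=4: y=-22.921875, sp=4, e=sp−y=26.921875; I=27.109375, D=e−e_prev=38.484375; u=0·26.921875+1/2·27.109375+3/4·38.484375≈42.417969; next y=-1/2·(-22.921875)+1·42.417969≈53.878906
n=5: y≈53.878906, sp=4, e=sp−y≈-49.878906; I≈-22.769531, D=e−e_prev≈-76.800781; u=0·(-49.878906)+1/2·(-22.769531)+3/4·(-76.800781)≈-68.985352; next y=-1/2·53.878906+1·(-68.985352)≈-95.924805
n=6: y≈-95.924805, sp=4, e=sp−y≈99.924805; I≈77.155273, D=e−e_prev≈149.803711; u=0·99.924805+1/2·77.155273+3/4·149.803711≈150.930420; next y=-1/2·(-95.924805)+1·150.930420≈198.892822
n=7: y≈198.892822, sp=4, e=sp−y≈-194.892822; I≈-117.737549, D=e−e_prev≈-294.817627; u=0·(-194.892822)+1/2·(-117.737549)+3/4·(-294.817627)≈-279.981995; next y=-1/2·198.892822+1·(-279.981995)≈-379.428406

0 4 5.000 0.000
1 4 -2.250 5.000
2 4 13.188 -4.750
3 4 -15.141 15.563
4 4 42.418 -22.922
5 4 -68.985 53.879
6 4 150.930 -95.925
7 4 -279.982 198.893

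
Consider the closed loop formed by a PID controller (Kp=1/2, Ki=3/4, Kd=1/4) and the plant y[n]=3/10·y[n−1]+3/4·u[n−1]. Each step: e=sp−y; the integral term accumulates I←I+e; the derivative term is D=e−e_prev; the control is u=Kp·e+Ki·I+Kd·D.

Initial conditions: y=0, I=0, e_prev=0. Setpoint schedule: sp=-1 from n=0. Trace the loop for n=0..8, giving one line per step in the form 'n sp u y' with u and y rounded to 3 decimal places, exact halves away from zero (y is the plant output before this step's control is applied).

0 -1 -1.500 0.000
1 -1 -0.313 -1.125
2 -1 -1.330 -0.572
3 -1 -0.617 -1.169
4 -1 -1.173 -0.813
5 -1 -0.759 -1.124
6 -1 -1.070 -0.906
7 -1 -0.834 -1.074
8 -1 -1.010 -0.948

(exact arithmetic carried between steps; '≈' marks a value shown rounded to 6 d.p. or computed from one; I and e_prev carry over from the previous line; the table rounds u and y to 3 d.p., halves away from zero)
n=0: y=0, sp=-1, e=sp−y=-1; I=-1, D=e−e_prev=-1; u=1/2·(-1)+3/4·(-1)+1/4·(-1)=-1.5; next y=3/10·0+3/4·(-1.5)=-1.125
n=1: y=-1.125, sp=-1, e=sp−y=0.125; I=-0.875, D=e−e_prev=1.125; u=1/2·0.125+3/4·(-0.875)+1/4·1.125=-0.3125; next y=3/10·(-1.125)+3/4·(-0.3125)=-0.571875
n=2: y=-0.571875, sp=-1, e=sp−y=-0.428125; I=-1.303125, D=e−e_prev=-0.553125; u=1/2·(-0.428125)+3/4·(-1.303125)+1/4·(-0.553125)≈-1.329688; next y=3/10·(-0.571875)+3/4·(-1.329688)≈-1.168828
n=3: y≈-1.168828, sp=-1, e=sp−y≈0.168828; I≈-1.134297, D=e−e_prev≈0.596953; u=1/2·0.168828+3/4·(-1.134297)+1/4·0.596953≈-0.617070; next y=3/10·(-1.168828)+3/4·(-0.617070)≈-0.813451
n=4: y≈-0.813451, sp=-1, e=sp−y≈-0.186549; I≈-1.320846, D=e−e_prev≈-0.355377; u=1/2·(-0.186549)+3/4·(-1.320846)+1/4·(-0.355377)≈-1.172753; next y=3/10·(-0.813451)+3/4·(-1.172753)≈-1.123600
n=5: y≈-1.123600, sp=-1, e=sp−y≈0.123600; I≈-1.197246, D=e−e_prev≈0.310149; u=1/2·0.123600+3/4·(-1.197246)+1/4·0.310149≈-0.758597; next y=3/10·(-1.123600)+3/4·(-0.758597)≈-0.906028
n=6: y≈-0.906028, sp=-1, e=sp−y≈-0.093972; I≈-1.291218, D=e−e_prev≈-0.217572; u=1/2·(-0.093972)+3/4·(-1.291218)+1/4·(-0.217572)≈-1.069793; next y=3/10·(-0.906028)+3/4·(-1.069793)≈-1.074153
n=7: y≈-1.074153, sp=-1, e=sp−y≈0.074153; I≈-1.217065, D=e−e_prev≈0.168125; u=1/2·0.074153+3/4·(-1.217065)+1/4·0.168125≈-0.833691; next y=3/10·(-1.074153)+3/4·(-0.833691)≈-0.947514
n=8: y≈-0.947514, sp=-1, e=sp−y≈-0.052486; I≈-1.269551, D=e−e_prev≈-0.126639; u=1/2·(-0.052486)+3/4·(-1.269551)+1/4·(-0.126639)≈-1.010066; next y=3/10·(-0.947514)+3/4·(-1.010066)≈-1.041804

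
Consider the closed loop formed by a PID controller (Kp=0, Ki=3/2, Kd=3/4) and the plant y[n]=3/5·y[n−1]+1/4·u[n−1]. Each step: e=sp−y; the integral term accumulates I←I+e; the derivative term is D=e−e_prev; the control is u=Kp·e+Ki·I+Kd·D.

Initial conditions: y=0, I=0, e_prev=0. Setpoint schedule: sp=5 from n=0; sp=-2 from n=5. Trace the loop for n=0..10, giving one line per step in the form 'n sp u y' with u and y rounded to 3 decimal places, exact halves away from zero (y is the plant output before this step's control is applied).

(exact arithmetic carried between steps; '≈' marks a value shown rounded to 6 d.p. or computed from one; I and e_prev carry over from the previous line; the table rounds u and y to 3 d.p., halves away from zero)
n=0: y=0, sp=5, e=sp−y=5; I=5, D=e−e_prev=5; u=0·5+3/2·5+3/4·5=11.25; next y=3/5·0+1/4·11.25=2.8125
n=1: y=2.8125, sp=5, e=sp−y=2.1875; I=7.1875, D=e−e_prev=-2.8125; u=0·2.1875+3/2·7.1875+3/4·(-2.8125)=8.671875; next y=3/5·2.8125+1/4·8.671875≈3.855469
n=2: y≈3.855469, sp=5, e=sp−y≈1.144531; I≈8.332031, D=e−e_prev≈-1.042969; u=0·1.144531+3/2·8.332031+3/4·(-1.042969)≈11.715820; next y=3/5·3.855469+1/4·11.715820≈5.242236
n=3: y≈5.242236, sp=5, e=sp−y≈-0.242236; I≈8.089795, D=e−e_prev≈-1.386768; u=0·(-0.242236)+3/2·8.089795+3/4·(-1.386768)≈11.094617; next y=3/5·5.242236+1/4·11.094617≈5.918996
n=4: y≈5.918996, sp=5, e=sp−y≈-0.918996; I≈7.170799, D=e−e_prev≈-0.676760; u=0·(-0.918996)+3/2·7.170799+3/4·(-0.676760)≈10.248629; next y=3/5·5.918996+1/4·10.248629≈6.113555
n=5: y≈6.113555, sp=-2, e=sp−y≈-8.113555; I≈-0.942756, D=e−e_prev≈-7.194559; u=0·(-8.113555)+3/2·(-0.942756)+3/4·(-7.194559)≈-6.810053; next y=3/5·6.113555+1/4·(-6.810053)≈1.965620
n=6: y≈1.965620, sp=-2, e=sp−y≈-3.965620; I≈-4.908375, D=e−e_prev≈4.147935; u=0·(-3.965620)+3/2·(-4.908375)+3/4·4.147935≈-4.251612; next y=3/5·1.965620+1/4·(-4.251612)≈0.116469
n=7: y≈0.116469, sp=-2, e=sp−y≈-2.116469; I≈-7.024844, D=e−e_prev≈1.849151; u=0·(-2.116469)+3/2·(-7.024844)+3/4·1.849151≈-9.150403; next y=3/5·0.116469+1/4·(-9.150403)≈-2.217720
n=8: y≈-2.217720, sp=-2, e=sp−y≈0.217720; I≈-6.807125, D=e−e_prev≈2.334188; u=0·0.217720+3/2·(-6.807125)+3/4·2.334188≈-8.460046; next y=3/5·(-2.217720)+1/4·(-8.460046)≈-3.445643
n=9: y≈-3.445643, sp=-2, e=sp−y≈1.445643; I≈-5.361482, D=e−e_prev≈1.227924; u=0·1.445643+3/2·(-5.361482)+3/4·1.227924≈-7.121280; next y=3/5·(-3.445643)+1/4·(-7.121280)≈-3.847706
n=10: y≈-3.847706, sp=-2, e=sp−y≈1.847706; I≈-3.513776, D=e−e_prev≈0.402063; u=0·1.847706+3/2·(-3.513776)+3/4·0.402063≈-4.969117; next y=3/5·(-3.847706)+1/4·(-4.969117)≈-3.550903

0 5 11.250 0.000
1 5 8.672 2.813
2 5 11.716 3.855
3 5 11.095 5.242
4 5 10.249 5.919
5 -2 -6.810 6.114
6 -2 -4.252 1.966
7 -2 -9.150 0.116
8 -2 -8.460 -2.218
9 -2 -7.121 -3.446
10 -2 -4.969 -3.848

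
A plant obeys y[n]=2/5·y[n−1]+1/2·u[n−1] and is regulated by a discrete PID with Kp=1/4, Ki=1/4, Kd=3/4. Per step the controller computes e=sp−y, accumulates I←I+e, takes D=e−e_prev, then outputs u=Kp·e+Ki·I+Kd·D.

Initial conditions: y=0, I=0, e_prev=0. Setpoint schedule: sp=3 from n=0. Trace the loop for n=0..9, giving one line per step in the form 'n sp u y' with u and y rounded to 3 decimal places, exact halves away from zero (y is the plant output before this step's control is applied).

0 3 3.750 0.000
1 3 -0.094 1.875
2 3 3.059 0.703
3 3 1.370 1.811
4 3 2.999 1.409
5 3 2.278 2.063
6 3 3.127 1.964
7 3 2.831 2.349
8 3 3.275 2.355
9 3 3.160 2.579

(exact arithmetic carried between steps; '≈' marks a value shown rounded to 6 d.p. or computed from one; I and e_prev carry over from the previous line; the table rounds u and y to 3 d.p., halves away from zero)
n=0: y=0, sp=3, e=sp−y=3; I=3, D=e−e_prev=3; u=1/4·3+1/4·3+3/4·3=3.75; next y=2/5·0+1/2·3.75=1.875
n=1: y=1.875, sp=3, e=sp−y=1.125; I=4.125, D=e−e_prev=-1.875; u=1/4·1.125+1/4·4.125+3/4·(-1.875)=-0.09375; next y=2/5·1.875+1/2·(-0.09375)=0.703125
n=2: y=0.703125, sp=3, e=sp−y=2.296875; I=6.421875, D=e−e_prev=1.171875; u=1/4·2.296875+1/4·6.421875+3/4·1.171875≈3.058594; next y=2/5·0.703125+1/2·3.058594≈1.810547
n=3: y≈1.810547, sp=3, e=sp−y≈1.189453; I≈7.611328, D=e−e_prev≈-1.107422; u=1/4·1.189453+1/4·7.611328+3/4·(-1.107422)≈1.369629; next y=2/5·1.810547+1/2·1.369629≈1.409033
n=4: y≈1.409033, sp=3, e=sp−y≈1.590967; I≈9.202295, D=e−e_prev≈0.401514; u=1/4·1.590967+1/4·9.202295+3/4·0.401514≈2.999451; next y=2/5·1.409033+1/2·2.999451≈2.063339
n=5: y≈2.063339, sp=3, e=sp−y≈0.936661; I≈10.138956, D=e−e_prev≈-0.654305; u=1/4·0.936661+1/4·10.138956+3/4·(-0.654305)≈2.278175; next y=2/5·2.063339+1/2·2.278175≈1.964423
n=6: y≈1.964423, sp=3, e=sp−y≈1.035577; I≈11.174533, D=e−e_prev≈0.098915; u=1/4·1.035577+1/4·11.174533+3/4·0.098915≈3.126714; next y=2/5·1.964423+1/2·3.126714≈2.349126
n=7: y≈2.349126, sp=3, e=sp−y≈0.650874; I≈11.825407, D=e−e_prev≈-0.384703; u=1/4·0.650874+1/4·11.825407+3/4·(-0.384703)≈2.830543; next y=2/5·2.349126+1/2·2.830543≈2.354922
n=8: y≈2.354922, sp=3, e=sp−y≈0.645078; I≈12.470485, D=e−e_prev≈-0.005796; u=1/4·0.645078+1/4·12.470485+3/4·(-0.005796)≈3.274544; next y=2/5·2.354922+1/2·3.274544≈2.579241
n=9: y≈2.579241, sp=3, e=sp−y≈0.420759; I≈12.891244, D=e−e_prev≈-0.224319; u=1/4·0.420759+1/4·12.891244+3/4·(-0.224319)≈3.159762; next y=2/5·2.579241+1/2·3.159762≈2.611577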